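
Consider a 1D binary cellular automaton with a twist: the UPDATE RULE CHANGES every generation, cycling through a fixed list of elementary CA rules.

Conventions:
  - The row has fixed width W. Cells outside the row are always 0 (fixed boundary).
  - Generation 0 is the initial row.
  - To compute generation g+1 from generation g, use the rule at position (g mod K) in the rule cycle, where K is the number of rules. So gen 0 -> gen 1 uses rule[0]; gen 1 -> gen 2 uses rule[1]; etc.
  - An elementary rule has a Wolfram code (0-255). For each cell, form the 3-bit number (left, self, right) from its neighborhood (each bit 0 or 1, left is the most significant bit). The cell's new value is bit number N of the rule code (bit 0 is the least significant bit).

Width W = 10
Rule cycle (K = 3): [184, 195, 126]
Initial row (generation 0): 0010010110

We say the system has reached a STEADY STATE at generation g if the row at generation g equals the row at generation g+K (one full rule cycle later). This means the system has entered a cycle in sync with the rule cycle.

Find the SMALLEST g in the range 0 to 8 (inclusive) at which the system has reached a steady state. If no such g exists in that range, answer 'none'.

Answer: none

Derivation:
Gen 0: 0010010110
Gen 1 (rule 184): 0001001101
Gen 2 (rule 195): 1110010100
Gen 3 (rule 126): 1011111110
Gen 4 (rule 184): 0111111101
Gen 5 (rule 195): 1011111100
Gen 6 (rule 126): 1110000110
Gen 7 (rule 184): 1101000101
Gen 8 (rule 195): 0100011000
Gen 9 (rule 126): 1110111100
Gen 10 (rule 184): 1101111010
Gen 11 (rule 195): 0100111000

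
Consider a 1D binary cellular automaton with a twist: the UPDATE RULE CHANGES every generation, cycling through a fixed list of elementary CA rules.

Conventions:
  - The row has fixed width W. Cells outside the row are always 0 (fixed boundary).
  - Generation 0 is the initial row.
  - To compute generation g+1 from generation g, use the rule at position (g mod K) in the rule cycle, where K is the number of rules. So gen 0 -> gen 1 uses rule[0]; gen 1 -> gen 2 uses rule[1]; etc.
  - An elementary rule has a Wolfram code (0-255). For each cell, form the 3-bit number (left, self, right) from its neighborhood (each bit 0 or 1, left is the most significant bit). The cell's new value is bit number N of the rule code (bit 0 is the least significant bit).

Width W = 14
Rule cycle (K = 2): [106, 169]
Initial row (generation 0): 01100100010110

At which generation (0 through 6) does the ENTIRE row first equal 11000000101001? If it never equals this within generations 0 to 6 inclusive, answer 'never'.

Gen 0: 01100100010110
Gen 1 (rule 106): 11101000101110
Gen 2 (rule 169): 11010010011100
Gen 3 (rule 106): 11100100110100
Gen 4 (rule 169): 11000000101001
Gen 5 (rule 106): 11000001010010
Gen 6 (rule 169): 10011100100000

Answer: 4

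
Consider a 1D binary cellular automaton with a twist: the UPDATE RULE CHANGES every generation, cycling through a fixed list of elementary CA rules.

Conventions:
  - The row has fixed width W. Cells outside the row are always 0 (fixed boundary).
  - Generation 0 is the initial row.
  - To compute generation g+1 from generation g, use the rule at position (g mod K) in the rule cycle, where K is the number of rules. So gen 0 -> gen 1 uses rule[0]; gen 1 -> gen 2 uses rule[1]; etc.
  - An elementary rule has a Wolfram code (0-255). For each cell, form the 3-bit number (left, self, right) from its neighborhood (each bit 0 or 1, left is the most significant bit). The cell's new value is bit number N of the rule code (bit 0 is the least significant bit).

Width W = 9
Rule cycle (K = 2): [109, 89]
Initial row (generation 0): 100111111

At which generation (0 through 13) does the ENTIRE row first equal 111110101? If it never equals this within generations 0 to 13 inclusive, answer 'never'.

Answer: 11

Derivation:
Gen 0: 100111111
Gen 1 (rule 109): 100100001
Gen 2 (rule 89): 010011100
Gen 3 (rule 109): 010010101
Gen 4 (rule 89): 001000000
Gen 5 (rule 109): 101011111
Gen 6 (rule 89): 000010001
Gen 7 (rule 109): 111010101
Gen 8 (rule 89): 101000000
Gen 9 (rule 109): 111011111
Gen 10 (rule 89): 101010001
Gen 11 (rule 109): 111110101
Gen 12 (rule 89): 100010000
Gen 13 (rule 109): 101010111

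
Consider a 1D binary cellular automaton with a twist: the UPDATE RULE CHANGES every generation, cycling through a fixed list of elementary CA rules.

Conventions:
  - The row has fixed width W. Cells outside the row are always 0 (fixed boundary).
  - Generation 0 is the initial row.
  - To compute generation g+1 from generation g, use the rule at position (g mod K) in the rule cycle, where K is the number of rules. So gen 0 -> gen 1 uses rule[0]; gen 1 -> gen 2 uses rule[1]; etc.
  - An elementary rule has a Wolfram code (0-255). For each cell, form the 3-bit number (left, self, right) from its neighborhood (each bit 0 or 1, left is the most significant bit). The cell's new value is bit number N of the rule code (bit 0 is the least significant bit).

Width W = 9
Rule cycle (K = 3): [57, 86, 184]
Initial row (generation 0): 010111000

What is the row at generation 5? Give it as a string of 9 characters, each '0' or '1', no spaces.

Answer: 101111001

Derivation:
Gen 0: 010111000
Gen 1 (rule 57): 001100111
Gen 2 (rule 86): 010111001
Gen 3 (rule 184): 001110100
Gen 4 (rule 57): 101001011
Gen 5 (rule 86): 101111001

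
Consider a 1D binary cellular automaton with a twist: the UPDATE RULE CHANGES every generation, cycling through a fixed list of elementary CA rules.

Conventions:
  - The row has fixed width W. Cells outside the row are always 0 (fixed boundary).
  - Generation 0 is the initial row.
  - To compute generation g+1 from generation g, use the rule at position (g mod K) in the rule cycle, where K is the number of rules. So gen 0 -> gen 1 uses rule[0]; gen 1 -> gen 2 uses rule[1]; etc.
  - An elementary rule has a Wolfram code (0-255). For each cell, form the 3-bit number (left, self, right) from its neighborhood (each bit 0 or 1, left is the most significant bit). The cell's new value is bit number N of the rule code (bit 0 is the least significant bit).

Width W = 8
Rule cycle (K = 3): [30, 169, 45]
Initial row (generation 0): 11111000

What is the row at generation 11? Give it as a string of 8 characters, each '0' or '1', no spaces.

Answer: 01000010

Derivation:
Gen 0: 11111000
Gen 1 (rule 30): 10000100
Gen 2 (rule 169): 00110001
Gen 3 (rule 45): 10100101
Gen 4 (rule 30): 10111101
Gen 5 (rule 169): 01111010
Gen 6 (rule 45): 01000110
Gen 7 (rule 30): 11101101
Gen 8 (rule 169): 11011010
Gen 9 (rule 45): 10110110
Gen 10 (rule 30): 10100101
Gen 11 (rule 169): 01000010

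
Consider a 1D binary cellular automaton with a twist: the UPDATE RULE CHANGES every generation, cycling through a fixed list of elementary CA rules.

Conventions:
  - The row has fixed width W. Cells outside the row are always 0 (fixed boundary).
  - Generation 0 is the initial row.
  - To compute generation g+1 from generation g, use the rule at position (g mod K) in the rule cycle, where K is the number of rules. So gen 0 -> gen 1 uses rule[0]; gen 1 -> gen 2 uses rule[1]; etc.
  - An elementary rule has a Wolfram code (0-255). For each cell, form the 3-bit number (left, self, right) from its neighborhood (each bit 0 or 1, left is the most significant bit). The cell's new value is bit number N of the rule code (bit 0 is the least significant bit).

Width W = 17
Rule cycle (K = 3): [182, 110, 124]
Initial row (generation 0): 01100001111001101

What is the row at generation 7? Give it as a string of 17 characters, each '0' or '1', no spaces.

Gen 0: 01100001111001101
Gen 1 (rule 182): 10010010110110011
Gen 2 (rule 110): 10110111111110111
Gen 3 (rule 124): 11111100000011101
Gen 4 (rule 182): 01111010000101011
Gen 5 (rule 110): 11001110001111111
Gen 6 (rule 124): 11101011001000001
Gen 7 (rule 182): 01011100111100011

Answer: 01011100111100011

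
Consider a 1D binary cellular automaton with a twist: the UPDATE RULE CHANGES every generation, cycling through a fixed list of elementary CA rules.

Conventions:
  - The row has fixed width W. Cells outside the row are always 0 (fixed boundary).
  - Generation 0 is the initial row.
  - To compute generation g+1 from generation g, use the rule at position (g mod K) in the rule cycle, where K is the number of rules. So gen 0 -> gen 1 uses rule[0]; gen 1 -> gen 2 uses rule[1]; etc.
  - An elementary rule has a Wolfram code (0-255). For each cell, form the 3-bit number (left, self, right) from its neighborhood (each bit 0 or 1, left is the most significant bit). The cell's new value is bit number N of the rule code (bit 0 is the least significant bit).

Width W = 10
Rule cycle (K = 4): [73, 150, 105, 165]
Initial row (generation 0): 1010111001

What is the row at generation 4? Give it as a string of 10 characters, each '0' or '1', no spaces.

Gen 0: 1010111001
Gen 1 (rule 73): 0000101000
Gen 2 (rule 150): 0001101100
Gen 3 (rule 105): 1101111101
Gen 4 (rule 165): 0010111011

Answer: 0010111011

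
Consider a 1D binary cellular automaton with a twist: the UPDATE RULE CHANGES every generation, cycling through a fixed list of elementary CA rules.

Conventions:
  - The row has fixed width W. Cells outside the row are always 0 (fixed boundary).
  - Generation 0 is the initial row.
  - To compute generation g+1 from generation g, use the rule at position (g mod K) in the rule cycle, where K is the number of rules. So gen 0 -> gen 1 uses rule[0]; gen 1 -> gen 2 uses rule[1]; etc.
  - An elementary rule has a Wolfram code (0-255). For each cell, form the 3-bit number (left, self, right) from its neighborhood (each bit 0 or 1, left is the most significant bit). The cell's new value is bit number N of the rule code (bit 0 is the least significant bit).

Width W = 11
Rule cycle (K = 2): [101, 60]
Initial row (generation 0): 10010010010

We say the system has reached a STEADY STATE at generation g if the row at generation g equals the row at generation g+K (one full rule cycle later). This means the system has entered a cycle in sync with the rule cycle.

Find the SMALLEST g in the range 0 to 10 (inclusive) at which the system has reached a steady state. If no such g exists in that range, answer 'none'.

Answer: 3

Derivation:
Gen 0: 10010010010
Gen 1 (rule 101): 10010010010
Gen 2 (rule 60): 11011011011
Gen 3 (rule 101): 01101101101
Gen 4 (rule 60): 01011011011
Gen 5 (rule 101): 01101101101
Gen 6 (rule 60): 01011011011
Gen 7 (rule 101): 01101101101
Gen 8 (rule 60): 01011011011
Gen 9 (rule 101): 01101101101
Gen 10 (rule 60): 01011011011
Gen 11 (rule 101): 01101101101
Gen 12 (rule 60): 01011011011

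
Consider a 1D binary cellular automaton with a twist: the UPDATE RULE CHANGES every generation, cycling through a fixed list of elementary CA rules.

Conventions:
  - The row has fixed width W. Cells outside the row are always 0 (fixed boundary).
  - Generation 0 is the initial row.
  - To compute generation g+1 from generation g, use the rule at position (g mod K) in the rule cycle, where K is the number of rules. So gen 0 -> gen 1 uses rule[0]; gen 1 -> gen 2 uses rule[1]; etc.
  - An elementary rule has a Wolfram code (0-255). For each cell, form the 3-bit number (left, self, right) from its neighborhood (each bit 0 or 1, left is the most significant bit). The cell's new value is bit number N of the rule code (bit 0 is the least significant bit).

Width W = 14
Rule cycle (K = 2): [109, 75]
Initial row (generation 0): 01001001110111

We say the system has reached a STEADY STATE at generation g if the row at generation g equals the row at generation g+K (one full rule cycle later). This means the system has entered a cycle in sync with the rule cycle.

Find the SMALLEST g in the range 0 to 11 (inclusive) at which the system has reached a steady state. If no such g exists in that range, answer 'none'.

Answer: none

Derivation:
Gen 0: 01001001110111
Gen 1 (rule 109): 01001001011101
Gen 2 (rule 75): 10010010010100
Gen 3 (rule 109): 10010010011101
Gen 4 (rule 75): 00100100110100
Gen 5 (rule 109): 10100100111101
Gen 6 (rule 75): 00001001100100
Gen 7 (rule 109): 11101001100101
Gen 8 (rule 75): 10100011101000
Gen 9 (rule 109): 11101010111011
Gen 10 (rule 75): 10100000101011
Gen 11 (rule 109): 11101110111111
Gen 12 (rule 75): 10101010100001
Gen 13 (rule 109): 11111111101101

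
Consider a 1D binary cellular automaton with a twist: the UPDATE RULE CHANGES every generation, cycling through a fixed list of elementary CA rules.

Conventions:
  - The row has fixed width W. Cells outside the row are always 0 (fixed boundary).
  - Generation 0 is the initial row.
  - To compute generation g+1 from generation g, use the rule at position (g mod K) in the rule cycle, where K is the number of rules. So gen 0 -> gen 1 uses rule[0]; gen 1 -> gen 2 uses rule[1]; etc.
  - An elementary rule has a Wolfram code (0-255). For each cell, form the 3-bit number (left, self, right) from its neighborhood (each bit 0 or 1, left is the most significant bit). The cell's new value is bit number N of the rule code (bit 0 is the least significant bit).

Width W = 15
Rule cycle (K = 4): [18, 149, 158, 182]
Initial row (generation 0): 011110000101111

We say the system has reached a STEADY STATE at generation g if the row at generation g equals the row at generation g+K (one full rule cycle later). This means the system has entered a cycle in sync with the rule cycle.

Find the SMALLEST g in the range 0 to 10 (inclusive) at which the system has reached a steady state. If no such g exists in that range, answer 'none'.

Gen 0: 011110000101111
Gen 1 (rule 18): 100001001000000
Gen 2 (rule 149): 111101101111111
Gen 3 (rule 158): 111001001111110
Gen 4 (rule 182): 010111110111101
Gen 5 (rule 18): 100000000000000
Gen 6 (rule 149): 111111111111111
Gen 7 (rule 158): 111111111111110
Gen 8 (rule 182): 011111111111101
Gen 9 (rule 18): 100000000000000
Gen 10 (rule 149): 111111111111111
Gen 11 (rule 158): 111111111111110
Gen 12 (rule 182): 011111111111101
Gen 13 (rule 18): 100000000000000
Gen 14 (rule 149): 111111111111111

Answer: 5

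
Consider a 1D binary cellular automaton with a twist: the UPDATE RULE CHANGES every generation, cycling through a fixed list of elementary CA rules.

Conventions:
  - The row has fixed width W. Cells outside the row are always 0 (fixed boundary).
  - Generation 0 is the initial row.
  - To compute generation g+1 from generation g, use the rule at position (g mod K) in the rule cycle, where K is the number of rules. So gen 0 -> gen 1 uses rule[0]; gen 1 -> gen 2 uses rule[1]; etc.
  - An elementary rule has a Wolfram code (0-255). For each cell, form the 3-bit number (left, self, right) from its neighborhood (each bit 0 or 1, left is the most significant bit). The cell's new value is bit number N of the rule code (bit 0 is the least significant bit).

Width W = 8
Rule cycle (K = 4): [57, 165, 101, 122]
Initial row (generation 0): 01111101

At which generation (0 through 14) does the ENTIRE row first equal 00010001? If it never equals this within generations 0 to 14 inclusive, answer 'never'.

Gen 0: 01111101
Gen 1 (rule 57): 01000010
Gen 2 (rule 165): 01011010
Gen 3 (rule 101): 01101110
Gen 4 (rule 122): 11111011
Gen 5 (rule 57): 10000110
Gen 6 (rule 165): 10110000
Gen 7 (rule 101): 11010111
Gen 8 (rule 122): 11101101
Gen 9 (rule 57): 10011010
Gen 10 (rule 165): 10000110
Gen 11 (rule 101): 10110010
Gen 12 (rule 122): 01111101
Gen 13 (rule 57): 01000010
Gen 14 (rule 165): 01011010

Answer: never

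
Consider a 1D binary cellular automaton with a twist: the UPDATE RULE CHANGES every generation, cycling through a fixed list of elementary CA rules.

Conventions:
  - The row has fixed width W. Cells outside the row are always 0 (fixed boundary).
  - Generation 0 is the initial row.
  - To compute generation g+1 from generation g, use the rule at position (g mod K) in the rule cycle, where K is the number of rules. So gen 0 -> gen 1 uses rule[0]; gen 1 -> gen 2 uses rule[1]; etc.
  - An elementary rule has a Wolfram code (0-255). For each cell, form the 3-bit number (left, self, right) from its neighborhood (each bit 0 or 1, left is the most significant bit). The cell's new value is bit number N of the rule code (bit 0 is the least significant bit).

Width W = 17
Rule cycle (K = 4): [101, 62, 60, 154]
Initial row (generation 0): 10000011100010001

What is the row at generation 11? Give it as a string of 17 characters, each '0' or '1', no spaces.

Answer: 11100001000100010

Derivation:
Gen 0: 10000011100010001
Gen 1 (rule 101): 10111000101010101
Gen 2 (rule 62): 11100101111111111
Gen 3 (rule 60): 10010111000000000
Gen 4 (rule 154): 01100110100000000
Gen 5 (rule 101): 00100011101111111
Gen 6 (rule 62): 01110110011000000
Gen 7 (rule 60): 01001101010100000
Gen 8 (rule 154): 10111000000010000
Gen 9 (rule 101): 11001011111010111
Gen 10 (rule 62): 10111110000111100
Gen 11 (rule 60): 11100001000100010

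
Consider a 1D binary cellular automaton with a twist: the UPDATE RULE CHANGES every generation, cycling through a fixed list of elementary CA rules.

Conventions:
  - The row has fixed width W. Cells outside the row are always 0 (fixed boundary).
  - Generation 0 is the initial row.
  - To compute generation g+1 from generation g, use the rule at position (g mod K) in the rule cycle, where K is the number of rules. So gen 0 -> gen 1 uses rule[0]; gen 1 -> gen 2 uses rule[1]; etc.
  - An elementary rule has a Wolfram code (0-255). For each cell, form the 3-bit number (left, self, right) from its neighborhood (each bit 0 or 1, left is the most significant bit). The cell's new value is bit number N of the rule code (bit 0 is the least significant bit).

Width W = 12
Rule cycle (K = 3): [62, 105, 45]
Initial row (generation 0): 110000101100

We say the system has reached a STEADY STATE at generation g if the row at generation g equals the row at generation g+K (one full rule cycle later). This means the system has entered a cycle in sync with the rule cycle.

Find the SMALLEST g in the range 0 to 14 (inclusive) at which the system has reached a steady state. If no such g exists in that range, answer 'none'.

Gen 0: 110000101100
Gen 1 (rule 62): 101001111010
Gen 2 (rule 105): 010001001100
Gen 3 (rule 45): 010101001001
Gen 4 (rule 62): 111111111111
Gen 5 (rule 105): 100000000001
Gen 6 (rule 45): 101111111101
Gen 7 (rule 62): 111000000011
Gen 8 (rule 105): 101011111011
Gen 9 (rule 45): 111110000110
Gen 10 (rule 62): 100001001101
Gen 11 (rule 105): 001100001110
Gen 12 (rule 45): 101001101000
Gen 13 (rule 62): 111111011100
Gen 14 (rule 105): 100001110101
Gen 15 (rule 45): 101101001111
Gen 16 (rule 62): 111011111000
Gen 17 (rule 105): 101110001011

Answer: none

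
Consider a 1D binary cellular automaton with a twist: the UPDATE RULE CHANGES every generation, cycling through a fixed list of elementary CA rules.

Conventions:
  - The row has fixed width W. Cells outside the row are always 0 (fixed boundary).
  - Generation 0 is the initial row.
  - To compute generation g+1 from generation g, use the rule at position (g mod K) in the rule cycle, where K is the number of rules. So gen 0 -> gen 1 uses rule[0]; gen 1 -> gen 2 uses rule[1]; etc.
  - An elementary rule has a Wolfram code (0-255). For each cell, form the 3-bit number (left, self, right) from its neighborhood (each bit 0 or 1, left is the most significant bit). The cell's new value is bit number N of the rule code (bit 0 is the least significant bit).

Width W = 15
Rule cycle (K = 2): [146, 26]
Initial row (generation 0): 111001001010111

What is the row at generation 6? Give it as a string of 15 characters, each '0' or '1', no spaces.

Answer: 011010001000001

Derivation:
Gen 0: 111001001010111
Gen 1 (rule 146): 010110110000010
Gen 2 (rule 26): 100100101000101
Gen 3 (rule 146): 011011000101000
Gen 4 (rule 26): 110010101000100
Gen 5 (rule 146): 001100000101010
Gen 6 (rule 26): 011010001000001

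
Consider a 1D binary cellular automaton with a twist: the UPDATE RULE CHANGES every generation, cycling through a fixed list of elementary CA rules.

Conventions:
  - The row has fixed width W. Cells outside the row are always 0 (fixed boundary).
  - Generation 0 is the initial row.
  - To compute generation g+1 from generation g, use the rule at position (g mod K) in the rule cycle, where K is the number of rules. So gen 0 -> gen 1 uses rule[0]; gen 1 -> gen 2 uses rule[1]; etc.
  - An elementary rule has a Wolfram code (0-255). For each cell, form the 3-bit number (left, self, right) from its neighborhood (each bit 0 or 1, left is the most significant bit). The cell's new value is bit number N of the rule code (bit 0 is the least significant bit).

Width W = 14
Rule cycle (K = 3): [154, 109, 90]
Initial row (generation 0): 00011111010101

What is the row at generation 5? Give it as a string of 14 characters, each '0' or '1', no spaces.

Gen 0: 00011111010101
Gen 1 (rule 154): 00111110000000
Gen 2 (rule 109): 10100010111111
Gen 3 (rule 90): 00010100100001
Gen 4 (rule 154): 00100011010010
Gen 5 (rule 109): 10101011110010

Answer: 10101011110010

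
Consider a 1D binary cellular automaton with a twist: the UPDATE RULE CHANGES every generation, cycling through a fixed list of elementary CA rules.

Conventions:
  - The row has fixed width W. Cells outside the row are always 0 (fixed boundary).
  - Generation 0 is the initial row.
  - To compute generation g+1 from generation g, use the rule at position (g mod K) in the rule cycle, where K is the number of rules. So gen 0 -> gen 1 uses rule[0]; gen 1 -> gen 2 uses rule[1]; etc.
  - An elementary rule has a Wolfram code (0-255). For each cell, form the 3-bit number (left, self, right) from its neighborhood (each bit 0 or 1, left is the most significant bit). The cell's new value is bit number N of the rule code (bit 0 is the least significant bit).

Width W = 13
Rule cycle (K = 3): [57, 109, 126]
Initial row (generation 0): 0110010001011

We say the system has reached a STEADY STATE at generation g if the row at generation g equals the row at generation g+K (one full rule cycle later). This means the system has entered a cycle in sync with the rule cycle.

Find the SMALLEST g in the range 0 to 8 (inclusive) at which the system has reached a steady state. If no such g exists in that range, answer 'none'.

Gen 0: 0110010001011
Gen 1 (rule 57): 0101001100110
Gen 2 (rule 109): 0111001100110
Gen 3 (rule 126): 1101111111111
Gen 4 (rule 57): 1011000000000
Gen 5 (rule 109): 1111011111111
Gen 6 (rule 126): 1001110000001
Gen 7 (rule 57): 0101001111100
Gen 8 (rule 109): 0111001000101
Gen 9 (rule 126): 1101111101111
Gen 10 (rule 57): 1011000011000
Gen 11 (rule 109): 1111011011011

Answer: none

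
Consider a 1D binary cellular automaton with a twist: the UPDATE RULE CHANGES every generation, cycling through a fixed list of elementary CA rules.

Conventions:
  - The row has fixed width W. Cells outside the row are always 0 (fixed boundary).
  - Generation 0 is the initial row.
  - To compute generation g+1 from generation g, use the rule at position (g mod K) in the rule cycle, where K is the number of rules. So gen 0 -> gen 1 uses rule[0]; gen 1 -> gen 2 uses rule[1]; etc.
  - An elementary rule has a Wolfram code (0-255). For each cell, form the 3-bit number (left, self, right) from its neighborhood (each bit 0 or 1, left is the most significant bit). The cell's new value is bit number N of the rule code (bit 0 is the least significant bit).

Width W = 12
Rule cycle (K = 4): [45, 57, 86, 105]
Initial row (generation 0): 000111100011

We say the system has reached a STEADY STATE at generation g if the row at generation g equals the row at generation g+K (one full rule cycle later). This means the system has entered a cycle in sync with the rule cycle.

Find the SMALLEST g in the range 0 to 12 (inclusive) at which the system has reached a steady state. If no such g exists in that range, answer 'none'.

Answer: none

Derivation:
Gen 0: 000111100011
Gen 1 (rule 45): 110100001010
Gen 2 (rule 57): 101011100101
Gen 3 (rule 86): 101000111101
Gen 4 (rule 105): 010010100110
Gen 5 (rule 45): 010011100100
Gen 6 (rule 57): 001010010011
Gen 7 (rule 86): 011011111101
Gen 8 (rule 105): 011110000110
Gen 9 (rule 45): 010000110100
Gen 10 (rule 57): 001110101011
Gen 11 (rule 86): 010010101001
Gen 12 (rule 105): 000001010000
Gen 13 (rule 45): 111101110111
Gen 14 (rule 57): 100011001100
Gen 15 (rule 86): 110101110110
Gen 16 (rule 105): 111011011110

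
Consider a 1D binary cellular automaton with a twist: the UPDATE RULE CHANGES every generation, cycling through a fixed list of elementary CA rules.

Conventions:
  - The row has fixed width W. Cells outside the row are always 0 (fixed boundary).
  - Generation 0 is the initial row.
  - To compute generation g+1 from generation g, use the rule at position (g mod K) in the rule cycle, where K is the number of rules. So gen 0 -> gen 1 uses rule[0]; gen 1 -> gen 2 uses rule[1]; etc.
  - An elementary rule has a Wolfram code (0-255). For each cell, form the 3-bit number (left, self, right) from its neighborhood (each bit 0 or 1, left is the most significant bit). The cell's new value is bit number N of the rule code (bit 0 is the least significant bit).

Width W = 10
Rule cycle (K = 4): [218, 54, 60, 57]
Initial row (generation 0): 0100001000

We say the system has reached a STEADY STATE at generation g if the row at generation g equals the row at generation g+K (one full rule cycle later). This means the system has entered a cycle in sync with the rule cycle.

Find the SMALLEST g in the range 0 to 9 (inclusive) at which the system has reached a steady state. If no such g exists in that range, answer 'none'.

Answer: 5

Derivation:
Gen 0: 0100001000
Gen 1 (rule 218): 1010010100
Gen 2 (rule 54): 1111111110
Gen 3 (rule 60): 1000000001
Gen 4 (rule 57): 0111111100
Gen 5 (rule 218): 1111111110
Gen 6 (rule 54): 0000000001
Gen 7 (rule 60): 0000000001
Gen 8 (rule 57): 1111111100
Gen 9 (rule 218): 1111111110
Gen 10 (rule 54): 0000000001
Gen 11 (rule 60): 0000000001
Gen 12 (rule 57): 1111111100
Gen 13 (rule 218): 1111111110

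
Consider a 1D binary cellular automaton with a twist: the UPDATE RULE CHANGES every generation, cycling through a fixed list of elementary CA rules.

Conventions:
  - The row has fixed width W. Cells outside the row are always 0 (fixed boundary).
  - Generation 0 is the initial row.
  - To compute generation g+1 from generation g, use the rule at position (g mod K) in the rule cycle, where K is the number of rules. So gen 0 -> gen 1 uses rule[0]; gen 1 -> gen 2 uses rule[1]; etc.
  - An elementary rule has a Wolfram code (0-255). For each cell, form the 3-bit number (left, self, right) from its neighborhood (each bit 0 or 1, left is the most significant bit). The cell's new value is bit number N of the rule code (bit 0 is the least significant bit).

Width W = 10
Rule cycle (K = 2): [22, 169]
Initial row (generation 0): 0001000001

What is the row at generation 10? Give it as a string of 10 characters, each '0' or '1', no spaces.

Gen 0: 0001000001
Gen 1 (rule 22): 0011100011
Gen 2 (rule 169): 1011001010
Gen 3 (rule 22): 1000111011
Gen 4 (rule 169): 0010110110
Gen 5 (rule 22): 0110000001
Gen 6 (rule 169): 0100111100
Gen 7 (rule 22): 1111000010
Gen 8 (rule 169): 1110011000
Gen 9 (rule 22): 0001100100
Gen 10 (rule 169): 1101000001

Answer: 1101000001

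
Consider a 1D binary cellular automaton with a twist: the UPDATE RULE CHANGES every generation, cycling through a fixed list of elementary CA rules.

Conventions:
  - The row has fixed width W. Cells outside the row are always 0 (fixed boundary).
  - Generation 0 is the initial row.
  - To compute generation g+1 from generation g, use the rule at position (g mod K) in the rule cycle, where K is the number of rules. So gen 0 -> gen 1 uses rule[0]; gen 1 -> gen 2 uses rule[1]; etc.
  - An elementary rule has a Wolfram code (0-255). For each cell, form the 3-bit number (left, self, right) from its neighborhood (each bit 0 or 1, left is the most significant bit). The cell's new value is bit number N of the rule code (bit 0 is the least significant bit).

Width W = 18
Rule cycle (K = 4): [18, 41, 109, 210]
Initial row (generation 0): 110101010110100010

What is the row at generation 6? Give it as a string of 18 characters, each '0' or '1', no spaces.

Gen 0: 110101010110100010
Gen 1 (rule 18): 000000000000010101
Gen 2 (rule 41): 111111111111001010
Gen 3 (rule 109): 100000000001001110
Gen 4 (rule 210): 010000000010110111
Gen 5 (rule 18): 101000000100000000
Gen 6 (rule 41): 010011110001111111

Answer: 010011110001111111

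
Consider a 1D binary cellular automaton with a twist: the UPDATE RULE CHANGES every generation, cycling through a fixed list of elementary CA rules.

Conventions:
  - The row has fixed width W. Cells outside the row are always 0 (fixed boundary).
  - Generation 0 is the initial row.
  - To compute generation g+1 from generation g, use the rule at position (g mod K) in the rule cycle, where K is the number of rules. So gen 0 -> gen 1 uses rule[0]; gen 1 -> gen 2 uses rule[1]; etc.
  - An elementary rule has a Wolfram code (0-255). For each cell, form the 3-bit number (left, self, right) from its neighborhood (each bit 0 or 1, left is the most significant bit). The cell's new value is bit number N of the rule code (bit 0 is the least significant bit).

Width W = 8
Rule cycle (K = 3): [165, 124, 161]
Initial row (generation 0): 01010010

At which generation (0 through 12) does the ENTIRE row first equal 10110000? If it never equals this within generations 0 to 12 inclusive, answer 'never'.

Gen 0: 01010010
Gen 1 (rule 165): 01110010
Gen 2 (rule 124): 01011011
Gen 3 (rule 161): 00100100
Gen 4 (rule 165): 10100101
Gen 5 (rule 124): 11110111
Gen 6 (rule 161): 01101010
Gen 7 (rule 165): 00011110
Gen 8 (rule 124): 00010011
Gen 9 (rule 161): 11000000
Gen 10 (rule 165): 00011111
Gen 11 (rule 124): 00010001
Gen 12 (rule 161): 11000100

Answer: never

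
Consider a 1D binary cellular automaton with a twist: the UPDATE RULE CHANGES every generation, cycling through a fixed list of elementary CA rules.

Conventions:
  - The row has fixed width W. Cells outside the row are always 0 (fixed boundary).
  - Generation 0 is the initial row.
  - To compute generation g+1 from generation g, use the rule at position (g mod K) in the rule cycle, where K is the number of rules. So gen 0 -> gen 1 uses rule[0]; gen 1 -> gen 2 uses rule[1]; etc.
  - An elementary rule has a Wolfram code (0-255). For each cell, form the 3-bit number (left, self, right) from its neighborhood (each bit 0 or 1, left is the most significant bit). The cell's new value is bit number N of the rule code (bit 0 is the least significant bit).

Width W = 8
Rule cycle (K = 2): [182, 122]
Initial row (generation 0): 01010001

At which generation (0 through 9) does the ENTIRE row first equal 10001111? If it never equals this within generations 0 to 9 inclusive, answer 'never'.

Gen 0: 01010001
Gen 1 (rule 182): 11111011
Gen 2 (rule 122): 10001111
Gen 3 (rule 182): 11010110
Gen 4 (rule 122): 11101111
Gen 5 (rule 182): 01010110
Gen 6 (rule 122): 10101111
Gen 7 (rule 182): 11110110
Gen 8 (rule 122): 10011111
Gen 9 (rule 182): 11101110

Answer: 2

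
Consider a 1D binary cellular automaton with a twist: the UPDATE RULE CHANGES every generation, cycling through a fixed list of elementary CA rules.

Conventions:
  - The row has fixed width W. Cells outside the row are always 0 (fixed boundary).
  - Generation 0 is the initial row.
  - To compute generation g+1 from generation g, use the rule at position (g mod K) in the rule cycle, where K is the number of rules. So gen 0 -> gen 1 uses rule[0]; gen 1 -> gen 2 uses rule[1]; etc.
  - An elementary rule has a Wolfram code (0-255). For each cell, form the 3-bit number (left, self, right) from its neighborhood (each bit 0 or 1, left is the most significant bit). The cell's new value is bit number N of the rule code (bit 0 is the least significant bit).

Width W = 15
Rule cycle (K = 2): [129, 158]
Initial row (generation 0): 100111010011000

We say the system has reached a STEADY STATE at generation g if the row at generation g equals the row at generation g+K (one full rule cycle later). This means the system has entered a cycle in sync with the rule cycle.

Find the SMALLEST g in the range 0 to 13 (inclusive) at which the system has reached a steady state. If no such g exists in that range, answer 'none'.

Gen 0: 100111010011000
Gen 1 (rule 129): 000010000000011
Gen 2 (rule 158): 000111000000110
Gen 3 (rule 129): 110010011110000
Gen 4 (rule 158): 101111111101000
Gen 5 (rule 129): 000111111000011
Gen 6 (rule 158): 001111110100110
Gen 7 (rule 129): 100111100000000
Gen 8 (rule 158): 111111010000000
Gen 9 (rule 129): 011110000111111
Gen 10 (rule 158): 111101001111110
Gen 11 (rule 129): 011000000111100
Gen 12 (rule 158): 110100001111010
Gen 13 (rule 129): 000001100110000
Gen 14 (rule 158): 000011011101000
Gen 15 (rule 129): 111000001000011

Answer: none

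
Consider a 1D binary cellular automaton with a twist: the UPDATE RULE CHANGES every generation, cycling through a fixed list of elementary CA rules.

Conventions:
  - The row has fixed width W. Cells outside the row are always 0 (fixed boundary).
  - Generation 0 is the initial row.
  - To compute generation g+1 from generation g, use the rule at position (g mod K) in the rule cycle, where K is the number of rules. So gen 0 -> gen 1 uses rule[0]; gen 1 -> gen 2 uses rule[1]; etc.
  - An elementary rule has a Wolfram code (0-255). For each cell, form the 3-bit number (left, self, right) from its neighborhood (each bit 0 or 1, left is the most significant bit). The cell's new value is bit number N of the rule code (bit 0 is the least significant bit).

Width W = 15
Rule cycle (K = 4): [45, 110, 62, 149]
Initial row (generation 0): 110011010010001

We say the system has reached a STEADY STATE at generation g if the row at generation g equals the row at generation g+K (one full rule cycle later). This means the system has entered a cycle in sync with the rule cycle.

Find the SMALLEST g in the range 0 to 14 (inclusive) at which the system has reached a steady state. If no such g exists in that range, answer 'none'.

Answer: none

Derivation:
Gen 0: 110011010010001
Gen 1 (rule 45): 100010110010101
Gen 2 (rule 110): 100111110111111
Gen 3 (rule 62): 111100001100000
Gen 4 (rule 149): 011011100011111
Gen 5 (rule 45): 010110001010000
Gen 6 (rule 110): 111110011110000
Gen 7 (rule 62): 100001110001000
Gen 8 (rule 149): 111100101101111
Gen 9 (rule 45): 100000111011000
Gen 10 (rule 110): 100001101111000
Gen 11 (rule 62): 110011011000100
Gen 12 (rule 149): 001000000110111
Gen 13 (rule 45): 101011110101100
Gen 14 (rule 110): 111110011111100
Gen 15 (rule 62): 100001110000010
Gen 16 (rule 149): 111100101111011
Gen 17 (rule 45): 100000111000110
Gen 18 (rule 110): 100001101001110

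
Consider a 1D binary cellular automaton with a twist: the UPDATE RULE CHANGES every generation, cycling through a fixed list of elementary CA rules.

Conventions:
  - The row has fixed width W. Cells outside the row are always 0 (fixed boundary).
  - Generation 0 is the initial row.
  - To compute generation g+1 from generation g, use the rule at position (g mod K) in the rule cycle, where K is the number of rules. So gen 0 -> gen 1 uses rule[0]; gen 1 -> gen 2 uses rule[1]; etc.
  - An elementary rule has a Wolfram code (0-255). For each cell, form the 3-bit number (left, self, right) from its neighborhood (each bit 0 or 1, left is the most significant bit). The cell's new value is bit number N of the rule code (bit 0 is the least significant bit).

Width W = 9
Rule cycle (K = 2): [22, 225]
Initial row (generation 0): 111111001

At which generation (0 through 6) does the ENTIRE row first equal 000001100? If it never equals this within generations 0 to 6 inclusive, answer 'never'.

Answer: 3

Derivation:
Gen 0: 111111001
Gen 1 (rule 22): 000000111
Gen 2 (rule 225): 111110011
Gen 3 (rule 22): 000001100
Gen 4 (rule 225): 111100101
Gen 5 (rule 22): 000011101
Gen 6 (rule 225): 111001110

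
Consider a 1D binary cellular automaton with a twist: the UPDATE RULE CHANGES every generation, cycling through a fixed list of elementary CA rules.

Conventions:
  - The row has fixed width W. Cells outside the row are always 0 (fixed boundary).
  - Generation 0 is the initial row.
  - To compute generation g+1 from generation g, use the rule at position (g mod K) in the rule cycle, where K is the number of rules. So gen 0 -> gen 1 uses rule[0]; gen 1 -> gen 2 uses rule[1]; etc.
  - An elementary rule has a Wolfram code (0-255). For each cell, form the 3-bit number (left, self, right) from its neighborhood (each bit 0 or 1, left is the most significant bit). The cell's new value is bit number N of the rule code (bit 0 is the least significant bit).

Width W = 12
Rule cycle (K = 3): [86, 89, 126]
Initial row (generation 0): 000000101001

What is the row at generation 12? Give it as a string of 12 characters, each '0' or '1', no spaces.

Gen 0: 000000101001
Gen 1 (rule 86): 000001101111
Gen 2 (rule 89): 111101101001
Gen 3 (rule 126): 100111111111
Gen 4 (rule 86): 111000000001
Gen 5 (rule 89): 101111111100
Gen 6 (rule 126): 111000000110
Gen 7 (rule 86): 001100001011
Gen 8 (rule 89): 101111100011
Gen 9 (rule 126): 111000110111
Gen 10 (rule 86): 001101010001
Gen 11 (rule 89): 101100001100
Gen 12 (rule 126): 111110011110

Answer: 111110011110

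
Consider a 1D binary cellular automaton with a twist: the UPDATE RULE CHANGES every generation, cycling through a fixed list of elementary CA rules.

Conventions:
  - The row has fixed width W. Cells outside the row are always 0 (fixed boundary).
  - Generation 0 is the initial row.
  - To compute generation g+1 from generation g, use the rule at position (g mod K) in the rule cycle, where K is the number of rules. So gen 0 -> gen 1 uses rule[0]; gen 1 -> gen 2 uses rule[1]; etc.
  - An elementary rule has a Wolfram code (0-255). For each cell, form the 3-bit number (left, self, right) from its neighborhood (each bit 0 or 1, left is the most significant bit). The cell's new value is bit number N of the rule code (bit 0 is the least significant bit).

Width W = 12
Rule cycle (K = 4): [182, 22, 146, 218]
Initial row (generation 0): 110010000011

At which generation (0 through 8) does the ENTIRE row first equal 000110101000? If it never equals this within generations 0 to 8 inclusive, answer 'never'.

Gen 0: 110010000011
Gen 1 (rule 182): 001111000100
Gen 2 (rule 22): 010000101110
Gen 3 (rule 146): 101001000101
Gen 4 (rule 218): 000110101000
Gen 5 (rule 182): 001001111100
Gen 6 (rule 22): 011110000010
Gen 7 (rule 146): 101101000101
Gen 8 (rule 218): 001100101000

Answer: 4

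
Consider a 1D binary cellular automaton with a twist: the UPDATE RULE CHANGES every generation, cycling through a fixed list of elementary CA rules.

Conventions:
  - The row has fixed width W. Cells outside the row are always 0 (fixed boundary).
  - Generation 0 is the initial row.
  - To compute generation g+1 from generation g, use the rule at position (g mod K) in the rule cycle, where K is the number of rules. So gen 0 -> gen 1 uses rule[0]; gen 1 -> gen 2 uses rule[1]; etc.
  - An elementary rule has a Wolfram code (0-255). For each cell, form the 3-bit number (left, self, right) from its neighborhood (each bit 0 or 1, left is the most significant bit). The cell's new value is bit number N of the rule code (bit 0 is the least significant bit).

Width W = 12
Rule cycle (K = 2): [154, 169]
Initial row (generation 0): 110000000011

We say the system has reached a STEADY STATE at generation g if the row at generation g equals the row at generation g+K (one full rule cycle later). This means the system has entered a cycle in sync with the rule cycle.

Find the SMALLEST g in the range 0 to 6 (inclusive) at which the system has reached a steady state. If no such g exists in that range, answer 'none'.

Answer: none

Derivation:
Gen 0: 110000000011
Gen 1 (rule 154): 101000000110
Gen 2 (rule 169): 010011110100
Gen 3 (rule 154): 101111100010
Gen 4 (rule 169): 011111001000
Gen 5 (rule 154): 111110110100
Gen 6 (rule 169): 111101101001
Gen 7 (rule 154): 111001000110
Gen 8 (rule 169): 110000010100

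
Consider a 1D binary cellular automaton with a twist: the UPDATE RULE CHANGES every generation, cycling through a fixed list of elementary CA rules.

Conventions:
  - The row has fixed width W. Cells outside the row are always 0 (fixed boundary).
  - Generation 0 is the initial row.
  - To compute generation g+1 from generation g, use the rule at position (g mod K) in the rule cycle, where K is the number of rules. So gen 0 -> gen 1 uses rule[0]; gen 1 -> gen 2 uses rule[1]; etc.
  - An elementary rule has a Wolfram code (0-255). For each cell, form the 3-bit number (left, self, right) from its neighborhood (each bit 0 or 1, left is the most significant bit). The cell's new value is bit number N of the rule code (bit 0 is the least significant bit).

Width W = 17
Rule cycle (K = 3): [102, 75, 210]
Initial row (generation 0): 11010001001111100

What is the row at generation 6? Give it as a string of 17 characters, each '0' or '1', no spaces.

Gen 0: 11010001001111100
Gen 1 (rule 102): 01110011010000100
Gen 2 (rule 75): 11010111000111001
Gen 3 (rule 210): 01000011101011110
Gen 4 (rule 102): 11000100111100010
Gen 5 (rule 75): 11011001100101100
Gen 6 (rule 210): 01001110111000110

Answer: 01001110111000110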